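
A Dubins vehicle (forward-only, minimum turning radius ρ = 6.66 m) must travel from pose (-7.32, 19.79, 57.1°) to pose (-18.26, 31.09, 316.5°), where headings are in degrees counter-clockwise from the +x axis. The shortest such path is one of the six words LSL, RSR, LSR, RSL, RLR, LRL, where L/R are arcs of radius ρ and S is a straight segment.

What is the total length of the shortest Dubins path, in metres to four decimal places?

42.6891 m

Let ψ = atan2(Δy, Δx) = atan2(11.30, -10.94) = 134.0726° be the start→goal bearing.
Normalize: d = |goal − start| / ρ = 15.728115/6.66 = 2.361579, α = (θ_start − ψ) mod 360° = 283.0274° = 4.939759 rad, β = (θ_goal − ψ) mod 360° = 182.4274° = 3.183958 rad.
Common terms: sin α = -0.974263, cos α = 0.225416, sin β = -0.042353, cos β = -0.999103, cos(α−β) = -0.183951, d² = 5.577055. Work in radians in the unit-radius frame; every candidate has L = ρ·(t + p + q).
LSL: p² = 2 + d² − 2cos(α−β) + 2d(sin α − sin β) = 3.543401; p = √p² = 1.882392; φ = atan2(cos β − cos α, d + sin α − sin β) = -0.708259 rad; t = (φ − α) mod 2π = 0.635167 rad, q = (β − φ) mod 2π = 3.892217 rad → L = 6.66·(0.635167 + 1.882392 + 3.892217) = 6.66·6.409777 = 42.689112 m
RSR: p² = 2 + d² − 2cos(α−β) + 2d(sin β − sin α) = 12.346513; p = √p² = 3.513761; φ = atan2(cos α − cos β, d − sin α + sin β) = 0.355962 rad; t = (α − φ) mod 2π = 4.583797 rad, q = (φ − β) mod 2π = 3.455189 rad → L = 6.66·(4.583797 + 3.513761 + 3.455189) = 6.66·11.552747 = 76.941296 m
LSR: p² = d² − 2 + 2cos(α−β) + 2d(sin α + sin β) = -1.592483 < 0 → infeasible
RSL: p² = d² − 2 + 2cos(α−β) − 2d(sin α + sin β) = 8.010787; p = √p² = 2.830333; φ = atan2(cos α + cos β, d − sin α − sin β) − atan2(2, p) = -0.840303 rad; t = (α − φ) mod 2π = 5.780062 rad, q = (β − φ) mod 2π = 4.024261 rad → L = 6.66·(5.780062 + 2.830333 + 4.024261) = 6.66·12.634657 = 84.146816 m
RLR: c = (6 − d² + 2cos(α−β) + 2d(sin α − sin β))/8 = -0.543314; p = 2π − arccos c = 4.138009 rad; φ = atan2(cos α − cos β, d − sin α + sin β) = 0.355962 rad; t = (α − φ + p/2) mod 2π = 0.369616 rad, q = (α − β − t + p) mod 2π = 5.524194 rad → L = 6.66·(0.369616 + 4.138009 + 5.524194) = 6.66·10.031820 = 66.811920 m
LRL: c = (6 − d² + 2cos(α−β) − 2d(sin α − sin β))/8 = 0.557075; p = 2π − arccos c = 5.303248 rad; φ = atan2(cos β − cos α, d + sin α − sin β) = -0.708259 rad; t = (φ − α + p/2) mod 2π = 3.286791 rad, q = (β − α − t + p) mod 2π = 0.260656 rad → L = 6.66·(3.286791 + 5.303248 + 0.260656) = 6.66·8.850695 = 58.945631 m
Shortest: LSL with L = 42.689112 m ≈ 42.6891 m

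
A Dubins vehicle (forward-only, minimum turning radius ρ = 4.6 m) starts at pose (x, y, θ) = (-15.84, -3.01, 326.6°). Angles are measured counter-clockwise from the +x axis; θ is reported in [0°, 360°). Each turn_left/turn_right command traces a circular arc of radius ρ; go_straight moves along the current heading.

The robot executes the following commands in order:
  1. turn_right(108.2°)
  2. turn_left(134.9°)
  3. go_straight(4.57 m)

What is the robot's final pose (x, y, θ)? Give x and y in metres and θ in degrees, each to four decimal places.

set_pose: (x, y, θ) = (-15.8400, -3.0100, 326.6000°), ρ = 4.6
turn_right(108.2°): centre at ρ to the right, rotate −108.2° → (-15.5149, -10.4553, 218.4000°)
turn_left(134.9°): centre at ρ to the left, rotate +134.9° → (-13.1943, -18.6289, 353.3000°)
go_straight(4.57): x += 4.57·cos θ, y += 4.57·sin θ → (-8.6555, -19.1621, 353.3000°)

(-8.6555, -19.1621, 353.3000°)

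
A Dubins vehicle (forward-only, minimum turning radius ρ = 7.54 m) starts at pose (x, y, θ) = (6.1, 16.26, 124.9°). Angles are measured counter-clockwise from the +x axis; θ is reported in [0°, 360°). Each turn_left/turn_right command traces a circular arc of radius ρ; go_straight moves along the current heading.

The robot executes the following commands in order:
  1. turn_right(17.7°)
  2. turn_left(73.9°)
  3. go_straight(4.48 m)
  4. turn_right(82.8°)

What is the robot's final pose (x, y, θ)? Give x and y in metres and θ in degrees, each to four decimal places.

set_pose: (x, y, θ) = (6.1000, 16.2600, 124.9000°), ρ = 7.54
turn_right(17.7°): centre at ρ to the right, rotate −17.7° → (5.0811, 18.3443, 107.2000°)
turn_left(73.9°): centre at ρ to the left, rotate +73.9° → (-2.2664, 23.6533, 181.1000°)
go_straight(4.48): x += 4.48·cos θ, y += 4.48·sin θ → (-6.7456, 23.5673, 181.1000°)
turn_right(82.8°): centre at ρ to the right, rotate −82.8° → (-14.3513, 30.0175, 98.3000°)

(-14.3513, 30.0175, 98.3000°)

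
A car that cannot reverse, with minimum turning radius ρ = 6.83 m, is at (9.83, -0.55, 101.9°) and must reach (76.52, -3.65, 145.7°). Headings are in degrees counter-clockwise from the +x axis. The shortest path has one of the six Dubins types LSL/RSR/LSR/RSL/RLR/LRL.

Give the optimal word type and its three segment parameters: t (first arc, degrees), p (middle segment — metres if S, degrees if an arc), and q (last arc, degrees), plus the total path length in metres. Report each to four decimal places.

Let ψ = atan2(Δy, Δx) = atan2(-3.10, 66.69) = -2.6614° be the start→goal bearing.
Normalize: d = |goal − start| / ρ = 66.762011/6.83 = 9.774819, α = (θ_start − ψ) mod 360° = 104.5614° = 1.824941 rad, β = (θ_goal − ψ) mod 360° = 148.3614° = 2.589395 rad.
Common terms: sin α = 0.967879, cos α = -0.251417, sin β = 0.524560, cos β = -0.851374, cos(α−β) = 0.721760, d² = 95.547078. Work in radians in the unit-radius frame; every candidate has L = ρ·(t + p + q).
LSL: p² = 2 + d² − 2cos(α−β) + 2d(sin α − sin β) = 104.770288; p = √p² = 10.235736; φ = atan2(cos β − cos α, d + sin α − sin β) = -0.058648 rad; t = (φ − α) mod 2π = 4.399597 rad, q = (β − φ) mod 2π = 2.648043 rad → L = 6.83·(4.399597 + 10.235736 + 2.648043) = 6.83·17.283375 = 118.045454 m
RSR: p² = 2 + d² − 2cos(α−β) + 2d(sin β − sin α) = 87.436828; p = √p² = 9.350766; φ = atan2(cos α − cos β, d − sin α + sin β) = 0.064205 rad; t = (α − φ) mod 2π = 1.760736 rad, q = (φ − β) mod 2π = 3.757996 rad → L = 6.83·(1.760736 + 9.350766 + 3.757996) = 6.83·14.869497 = 101.558666 m
LSR: p² = d² − 2 + 2cos(α−β) + 2d(sin α + sin β) = 124.167225; p = √p² = 11.143035; φ = atan2(−cos α − cos β, d + sin α + sin β) − atan2(−2, p) = 0.275158 rad; t = (φ − α) mod 2π = 4.733403 rad, q = (φ − β) mod 2π = 3.968949 rad → L = 6.83·(4.733403 + 11.143035 + 3.968949) = 6.83·19.845386 = 135.543989 m
RSL: p² = d² − 2 + 2cos(α−β) − 2d(sin α + sin β) = 65.813972; p = √p² = 8.112581; φ = atan2(cos α + cos β, d − sin α − sin β) − atan2(2, p) = -0.374081 rad; t = (α − φ) mod 2π = 2.199022 rad, q = (β − φ) mod 2π = 2.963476 rad → L = 6.83·(2.199022 + 8.112581 + 2.963476) = 6.83·13.275079 = 90.668792 m
RLR: c = (6 − d² + 2cos(α−β) + 2d(sin α − sin β))/8 = -9.929603, |c| > 1 → infeasible
LRL: c = (6 − d² + 2cos(α−β) − 2d(sin α − sin β))/8 = -12.096286, |c| > 1 → infeasible
Shortest: RSL with L = 90.668792 m ≈ 90.6688 m
Convert RSL to answer units (arcs ×180/π): t = 2.199022·180/π = 125.9947°, p = ρ·p = 6.83·8.112581 = 55.4089 m, q = 2.963476·180/π = 169.7947°, L = 90.6688 m.

RSL: t = 125.9947°, p = 55.4089 m, q = 169.7947°, L = 90.6688 m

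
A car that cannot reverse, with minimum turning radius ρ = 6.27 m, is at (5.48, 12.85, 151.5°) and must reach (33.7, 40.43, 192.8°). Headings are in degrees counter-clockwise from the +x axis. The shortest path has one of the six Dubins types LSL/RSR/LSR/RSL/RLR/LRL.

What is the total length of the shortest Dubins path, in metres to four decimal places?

64.5089 m

Let ψ = atan2(Δy, Δx) = atan2(27.58, 28.22) = 44.3429° be the start→goal bearing.
Normalize: d = |goal − start| / ρ = 39.459154/6.27 = 6.293326, α = (θ_start − ψ) mod 360° = 107.1571° = 1.870245 rad, β = (θ_goal − ψ) mod 360° = 148.4571° = 2.591066 rad.
Common terms: sin α = 0.955499, cos α = -0.294993, sin β = 0.523136, cos β = -0.852249, cos(α−β) = 0.751264, d² = 39.605951. Work in radians in the unit-radius frame; every candidate has L = ρ·(t + p + q).
LSL: p² = 2 + d² − 2cos(α−β) + 2d(sin α − sin β) = 45.545425; p = √p² = 6.748735; φ = atan2(cos β − cos α, d + sin α − sin β) = -0.082666 rad; t = (φ − α) mod 2π = 4.330275 rad, q = (β − φ) mod 2π = 2.673732 rad → L = 6.27·(4.330275 + 6.748735 + 2.673732) = 6.27·13.752741 = 86.229688 m
RSR: p² = 2 + d² − 2cos(α−β) + 2d(sin β − sin α) = 34.661421; p = √p² = 5.887395; φ = atan2(cos α − cos β, d − sin α + sin β) = 0.094794 rad; t = (α − φ) mod 2π = 1.775450 rad, q = (φ − β) mod 2π = 3.786914 rad → L = 6.27·(1.775450 + 5.887395 + 3.786914) = 6.27·11.449759 = 71.789992 m
LSR: p² = d² − 2 + 2cos(α−β) + 2d(sin α + sin β) = 57.719553; p = √p² = 7.597339; φ = atan2(−cos α − cos β, d + sin α + sin β) − atan2(−2, p) = 0.403965 rad; t = (φ − α) mod 2π = 4.816905 rad, q = (φ − β) mod 2π = 4.096084 rad → L = 6.27·(4.816905 + 7.597339 + 4.096084) = 6.27·16.510328 = 103.519756 m
RSL: p² = d² − 2 + 2cos(α−β) − 2d(sin α + sin β) = 20.497406; p = √p² = 4.527406; φ = atan2(cos α + cos β, d − sin α − sin β) − atan2(2, p) = -0.649893 rad; t = (α − φ) mod 2π = 2.520138 rad, q = (β − φ) mod 2π = 3.240959 rad → L = 6.27·(2.520138 + 4.527406 + 3.240959) = 6.27·10.288503 = 64.508911 m
RLR: c = (6 − d² + 2cos(α−β) + 2d(sin α − sin β))/8 = -3.332678, |c| > 1 → infeasible
LRL: c = (6 − d² + 2cos(α−β) − 2d(sin α − sin β))/8 = -4.693178, |c| > 1 → infeasible
Shortest: RSL with L = 64.508911 m ≈ 64.5089 m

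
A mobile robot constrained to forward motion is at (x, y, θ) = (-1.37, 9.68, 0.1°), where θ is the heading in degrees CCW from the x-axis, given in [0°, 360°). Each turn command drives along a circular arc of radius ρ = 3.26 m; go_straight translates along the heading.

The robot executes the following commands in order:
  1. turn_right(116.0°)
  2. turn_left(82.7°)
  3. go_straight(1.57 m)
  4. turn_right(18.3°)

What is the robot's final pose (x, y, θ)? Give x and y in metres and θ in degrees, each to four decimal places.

(4.7957, -0.7139, 308.5000°)

set_pose: (x, y, θ) = (-1.3700, 9.6800, 0.1000°), ρ = 3.26
turn_right(116.0°): centre at ρ to the right, rotate −116.0° → (1.5682, 4.9960, -115.9000° ≡ 244.1000°)
turn_left(82.7°): centre at ρ to the left, rotate +82.7° → (2.7158, 0.8442, 326.8000°)
go_straight(1.57): x += 1.57·cos θ, y += 1.57·sin θ → (4.0295, -0.0155, 326.8000°)
turn_right(18.3°): centre at ρ to the right, rotate −18.3° → (4.7957, -0.7139, 308.5000°)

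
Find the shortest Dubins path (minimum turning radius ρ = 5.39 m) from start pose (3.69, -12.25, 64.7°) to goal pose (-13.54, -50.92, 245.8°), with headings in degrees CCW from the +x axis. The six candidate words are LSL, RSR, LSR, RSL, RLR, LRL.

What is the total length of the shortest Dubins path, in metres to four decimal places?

60.4096 m

Let ψ = atan2(Δy, Δx) = atan2(-38.67, -17.23) = -114.0161° be the start→goal bearing.
Normalize: d = |goal − start| / ρ = 42.334877/5.39 = 7.854337, α = (θ_start − ψ) mod 360° = 178.7161° = 3.119184 rad, β = (θ_goal − ψ) mod 360° = 359.8161° = 6.279975 rad.
Common terms: sin α = 0.022407, cos α = -0.999749, sin β = -0.003210, cos β = 0.999995, cos(α−β) = -0.999816, d² = 61.690611. Work in radians in the unit-radius frame; every candidate has L = ρ·(t + p + q).
LSL: p² = 2 + d² − 2cos(α−β) + 2d(sin α − sin β) = 66.092647; p = √p² = 8.129738; φ = atan2(cos β − cos α, d + sin α − sin β) = 0.248529 rad; t = (φ − α) mod 2π = 3.412531 rad, q = (β − φ) mod 2π = 6.031446 rad → L = 5.39·(3.412531 + 8.129738 + 6.031446) = 5.39·17.573715 = 94.722324 m
RSR: p² = 2 + d² − 2cos(α−β) + 2d(sin β − sin α) = 65.287838; p = √p² = 8.080089; φ = atan2(cos α − cos β, d − sin α + sin β) = -0.250089 rad; t = (α − φ) mod 2π = 3.369273 rad, q = (φ − β) mod 2π = 6.036306 rad → L = 5.39·(3.369273 + 8.080089 + 6.036306) = 5.39·17.485668 = 94.247752 m
LSR: p² = d² − 2 + 2cos(α−β) + 2d(sin α + sin β) = 57.992535; p = √p² = 7.615283; φ = atan2(−cos α − cos β, d + sin α + sin β) − atan2(−2, p) = 0.256798 rad; t = (φ − α) mod 2π = 3.420800 rad, q = (φ − β) mod 2π = 0.260008 rad → L = 5.39·(3.420800 + 7.615283 + 0.260008) = 5.39·11.296091 = 60.885932 m
RSL: p² = d² − 2 + 2cos(α−β) − 2d(sin α + sin β) = 57.389424; p = √p² = 7.575581; φ = atan2(cos α + cos β, d − sin α − sin β) − atan2(2, p) = -0.258085 rad; t = (α − φ) mod 2π = 3.377270 rad, q = (β − φ) mod 2π = 0.254876 rad → L = 5.39·(3.377270 + 7.575581 + 0.254876) = 5.39·11.207726 = 60.409642 m
RLR: c = (6 − d² + 2cos(α−β) + 2d(sin α − sin β))/8 = -7.160980, |c| > 1 → infeasible
LRL: c = (6 − d² + 2cos(α−β) − 2d(sin α − sin β))/8 = -7.261581, |c| > 1 → infeasible
Shortest: RSL with L = 60.409642 m ≈ 60.4096 m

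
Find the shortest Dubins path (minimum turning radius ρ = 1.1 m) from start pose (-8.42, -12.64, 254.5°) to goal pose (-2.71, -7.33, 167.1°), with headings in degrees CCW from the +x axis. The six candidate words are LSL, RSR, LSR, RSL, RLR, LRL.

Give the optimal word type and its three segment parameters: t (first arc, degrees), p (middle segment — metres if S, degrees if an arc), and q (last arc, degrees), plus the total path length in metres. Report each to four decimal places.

Let ψ = atan2(Δy, Δx) = atan2(5.31, 5.71) = 42.9212° be the start→goal bearing.
Normalize: d = |goal − start| / ρ = 7.797448/1.1 = 7.088589, α = (θ_start − ψ) mod 360° = 211.5788° = 3.692746 rad, β = (θ_goal − ψ) mod 360° = 124.1788° = 2.167329 rad.
Common terms: sin α = -0.523671, cos α = -0.851921, sin β = 0.827289, cos β = -0.561777, cos(α−β) = 0.045363, d² = 50.248099. Work in radians in the unit-radius frame; every candidate has L = ρ·(t + p + q).
LSL: p² = 2 + d² − 2cos(α−β) + 2d(sin α − sin β) = 33.004584; p = √p² = 5.744962; φ = atan2(cos β − cos α, d + sin α − sin β) = 0.050526 rad; t = (φ − α) mod 2π = 2.640964 rad, q = (β − φ) mod 2π = 2.116803 rad → L = 1.1·(2.640964 + 5.744962 + 2.116803) = 1.1·10.502729 = 11.553002 m
RSR: p² = 2 + d² − 2cos(α−β) + 2d(sin β − sin α) = 71.310163; p = √p² = 8.444534; φ = atan2(cos α − cos β, d − sin α + sin β) = -0.034366 rad; t = (α − φ) mod 2π = 3.727112 rad, q = (φ − β) mod 2π = 4.081491 rad → L = 1.1·(3.727112 + 8.444534 + 4.081491) = 1.1·16.253138 = 17.878451 m
LSR: p² = d² − 2 + 2cos(α−β) + 2d(sin α + sin β) = 52.643272; p = √p² = 7.255568; φ = atan2(−cos α − cos β, d + sin α + sin β) − atan2(−2, p) = 0.457931 rad; t = (φ − α) mod 2π = 3.048370 rad, q = (φ − β) mod 2π = 4.573787 rad → L = 1.1·(3.048370 + 7.255568 + 4.573787) = 1.1·14.877725 = 16.365498 m
RSL: p² = d² − 2 + 2cos(α−β) − 2d(sin α + sin β) = 44.034378; p = √p² = 6.635840; φ = atan2(cos α + cos β, d − sin α − sin β) − atan2(2, p) = -0.498153 rad; t = (α − φ) mod 2π = 4.190900 rad, q = (β − φ) mod 2π = 2.665482 rad → L = 1.1·(4.190900 + 6.635840 + 2.665482) = 1.1·13.492222 = 14.841444 m
RLR: c = (6 − d² + 2cos(α−β) + 2d(sin α − sin β))/8 = -7.913770, |c| > 1 → infeasible
LRL: c = (6 − d² + 2cos(α−β) − 2d(sin α − sin β))/8 = -3.125573, |c| > 1 → infeasible
Shortest: LSL with L = 11.553002 m ≈ 11.5530 m
Convert LSL to answer units (arcs ×180/π): t = 2.640964·180/π = 151.3161°, p = ρ·p = 1.1·5.744962 = 6.3195 m, q = 2.116803·180/π = 121.2839°, L = 11.5530 m.

LSL: t = 151.3161°, p = 6.3195 m, q = 121.2839°, L = 11.5530 m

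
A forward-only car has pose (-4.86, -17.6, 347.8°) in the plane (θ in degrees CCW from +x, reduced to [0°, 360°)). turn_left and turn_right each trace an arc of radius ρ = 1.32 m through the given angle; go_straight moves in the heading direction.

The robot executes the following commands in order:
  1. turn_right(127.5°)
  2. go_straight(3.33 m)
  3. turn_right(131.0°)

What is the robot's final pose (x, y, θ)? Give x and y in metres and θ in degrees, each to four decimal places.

(-8.9985, -21.0279, 89.3000°)

set_pose: (x, y, θ) = (-4.8600, -17.6000, 347.8000°), ρ = 1.32
turn_right(127.5°): centre at ρ to the right, rotate −127.5° → (-4.2852, -19.8969, 220.3000°)
go_straight(3.33): x += 3.33·cos θ, y += 3.33·sin θ → (-6.8249, -22.0507, 220.3000°)
turn_right(131.0°): centre at ρ to the right, rotate −131.0° → (-8.9985, -21.0279, 89.3000°)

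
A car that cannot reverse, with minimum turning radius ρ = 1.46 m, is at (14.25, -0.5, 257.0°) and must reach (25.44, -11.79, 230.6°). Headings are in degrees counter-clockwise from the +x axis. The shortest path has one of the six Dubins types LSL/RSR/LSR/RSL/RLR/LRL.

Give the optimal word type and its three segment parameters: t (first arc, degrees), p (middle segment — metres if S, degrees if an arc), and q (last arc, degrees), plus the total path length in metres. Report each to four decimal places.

LSR: t = 66.4655°, p = 12.9154 m, q = 92.8655°, L = 16.9755 m

Let ψ = atan2(Δy, Δx) = atan2(-11.29, 11.19) = -45.2549° be the start→goal bearing.
Normalize: d = |goal − start| / ρ = 15.895918/1.46 = 10.887615, α = (θ_start − ψ) mod 360° = 302.2549° = 5.275343 rad, β = (θ_goal − ψ) mod 360° = 275.8549° = 4.814576 rad.
Common terms: sin α = -0.845682, cos α = 0.533686, sin β = -0.994783, cos β = 0.102009, cos(α−β) = 0.895712, d² = 118.540158. Work in radians in the unit-radius frame; every candidate has L = ρ·(t + p + q).
LSL: p² = 2 + d² − 2cos(α−β) + 2d(sin α − sin β) = 121.995443; p = √p² = 11.045155; φ = atan2(cos β − cos α, d + sin α − sin β) = -0.039093 rad; t = (φ − α) mod 2π = 0.968750 rad, q = (β − φ) mod 2π = 4.853669 rad → L = 1.46·(0.968750 + 11.045155 + 4.853669) = 1.46·16.867573 = 24.626657 m
RSR: p² = 2 + d² − 2cos(α−β) + 2d(sin β − sin α) = 115.502025; p = √p² = 10.747187; φ = atan2(cos α − cos β, d − sin α + sin β) = 0.040177 rad; t = (α − φ) mod 2π = 5.235165 rad, q = (φ − β) mod 2π = 1.508787 rad → L = 1.46·(5.235165 + 10.747187 + 1.508787) = 1.46·17.491139 = 25.537063 m
LSR: p² = d² − 2 + 2cos(α−β) + 2d(sin α + sin β) = 78.255013; p = √p² = 8.846186; φ = atan2(−cos α − cos β, d + sin α + sin β) − atan2(−2, p) = 0.152199 rad; t = (φ − α) mod 2π = 1.160041 rad, q = (φ − β) mod 2π = 1.620808 rad → L = 1.46·(1.160041 + 8.846186 + 1.620808) = 1.46·11.627036 = 16.975472 m
RSL: p² = d² − 2 + 2cos(α−β) − 2d(sin α + sin β) = 158.408149; p = √p² = 12.586030; φ = atan2(cos α + cos β, d − sin α − sin β) − atan2(2, p) = -0.107686 rad; t = (α − φ) mod 2π = 5.383029 rad, q = (β − φ) mod 2π = 4.922262 rad → L = 1.46·(5.383029 + 12.586030 + 4.922262) = 1.46·22.891320 = 33.421327 m
RLR: c = (6 − d² + 2cos(α−β) + 2d(sin α − sin β))/8 = -13.437753, |c| > 1 → infeasible
LRL: c = (6 − d² + 2cos(α−β) − 2d(sin α − sin β))/8 = -14.249430, |c| > 1 → infeasible
Shortest: LSR with L = 16.975472 m ≈ 16.9755 m
Convert LSR to answer units (arcs ×180/π): t = 1.160041·180/π = 66.4655°, p = ρ·p = 1.46·8.846186 = 12.9154 m, q = 1.620808·180/π = 92.8655°, L = 16.9755 m.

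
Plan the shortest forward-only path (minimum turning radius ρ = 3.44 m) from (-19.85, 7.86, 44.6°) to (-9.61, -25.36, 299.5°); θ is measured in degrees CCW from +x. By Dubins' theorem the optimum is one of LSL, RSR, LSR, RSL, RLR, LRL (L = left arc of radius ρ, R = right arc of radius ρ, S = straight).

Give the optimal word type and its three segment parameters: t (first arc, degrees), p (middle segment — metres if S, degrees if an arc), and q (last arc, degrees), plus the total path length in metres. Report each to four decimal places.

Let ψ = atan2(Δy, Δx) = atan2(-33.22, 10.24) = -72.8682° be the start→goal bearing.
Normalize: d = |goal − start| / ρ = 34.762422/3.44 = 10.105355, α = (θ_start − ψ) mod 360° = 117.4682° = 2.050207 rad, β = (θ_goal − ψ) mod 360° = 12.3682° = 0.215866 rad.
Common terms: sin α = 0.887267, cos α = -0.461256, sin β = 0.214193, cos β = 0.976791, cos(α−β) = -0.260505, d² = 102.118206. Work in radians in the unit-radius frame; every candidate has L = ρ·(t + p + q).
LSL: p² = 2 + d² − 2cos(α−β) + 2d(sin α − sin β) = 118.242520; p = √p² = 10.873938; φ = atan2(cos β − cos α, d + sin α − sin β) = 0.132636 rad; t = (φ − α) mod 2π = 4.365614 rad, q = (β − φ) mod 2π = 0.083230 rad → L = 3.44·(4.365614 + 10.873938 + 0.083230) = 3.44·15.322782 = 52.710370 m
RSR: p² = 2 + d² − 2cos(α−β) + 2d(sin β − sin α) = 91.035910; p = √p² = 9.541274; φ = atan2(cos α − cos β, d − sin α + sin β) = -0.151295 rad; t = (α − φ) mod 2π = 2.201502 rad, q = (φ − β) mod 2π = 5.916025 rad → L = 3.44·(2.201502 + 9.541274 + 5.916025) = 3.44·17.658800 = 60.746273 m
LSR: p² = d² − 2 + 2cos(α−β) + 2d(sin α + sin β) = 121.858488; p = √p² = 11.038953; φ = atan2(−cos α − cos β, d + sin α + sin β) − atan2(−2, p) = 0.133263 rad; t = (φ − α) mod 2π = 4.366241 rad, q = (φ − β) mod 2π = 6.200583 rad → L = 3.44·(4.366241 + 11.038953 + 6.200583) = 3.44·21.605777 = 74.323874 m
RSL: p² = d² − 2 + 2cos(α−β) − 2d(sin α + sin β) = 77.335906; p = √p² = 8.794084; φ = atan2(cos α + cos β, d − sin α − sin β) − atan2(2, p) = -0.166428 rad; t = (α − φ) mod 2π = 2.216634 rad, q = (β − φ) mod 2π = 0.382293 rad → L = 3.44·(2.216634 + 8.794084 + 0.382293) = 3.44·11.393011 = 39.191957 m
RLR: c = (6 − d² + 2cos(α−β) + 2d(sin α − sin β))/8 = -10.379489, |c| > 1 → infeasible
LRL: c = (6 − d² + 2cos(α−β) − 2d(sin α − sin β))/8 = -13.780315, |c| > 1 → infeasible
Shortest: RSL with L = 39.191957 m ≈ 39.1920 m
Convert RSL to answer units (arcs ×180/π): t = 2.216634·180/π = 127.0038°, p = ρ·p = 3.44·8.794084 = 30.2516 m, q = 0.382293·180/π = 21.9038°, L = 39.1920 m.

RSL: t = 127.0038°, p = 30.2516 m, q = 21.9038°, L = 39.1920 m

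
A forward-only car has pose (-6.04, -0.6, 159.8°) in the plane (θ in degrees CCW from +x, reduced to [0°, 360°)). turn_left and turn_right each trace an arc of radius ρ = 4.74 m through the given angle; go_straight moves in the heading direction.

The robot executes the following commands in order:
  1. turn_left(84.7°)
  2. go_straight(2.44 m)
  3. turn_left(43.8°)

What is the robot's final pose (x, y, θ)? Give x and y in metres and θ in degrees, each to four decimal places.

(-13.2274, -8.7391, 288.3000°)

set_pose: (x, y, θ) = (-6.0400, -0.6000, 159.8000°), ρ = 4.74
turn_left(84.7°): centre at ρ to the left, rotate +84.7° → (-11.9550, -3.0078, 244.5000°)
go_straight(2.44): x += 2.44·cos θ, y += 2.44·sin θ → (-13.0054, -5.2101, 244.5000°)
turn_left(43.8°): centre at ρ to the left, rotate +43.8° → (-13.2274, -8.7391, 288.3000°)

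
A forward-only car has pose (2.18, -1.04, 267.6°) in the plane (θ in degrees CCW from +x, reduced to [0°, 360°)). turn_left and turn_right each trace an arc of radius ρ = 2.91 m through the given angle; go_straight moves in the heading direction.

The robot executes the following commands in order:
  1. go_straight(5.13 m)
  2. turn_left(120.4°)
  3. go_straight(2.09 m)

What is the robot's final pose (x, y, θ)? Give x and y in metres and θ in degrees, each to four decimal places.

set_pose: (x, y, θ) = (2.1800, -1.0400, 267.6000°), ρ = 2.91
go_straight(5.13): x += 5.13·cos θ, y += 5.13·sin θ → (1.9652, -6.1655, 267.6000°)
turn_left(120.4°): centre at ρ to the left, rotate +120.4° → (6.2388, -8.8567, 388.0000° ≡ 28.0000°)
go_straight(2.09): x += 2.09·cos θ, y += 2.09·sin θ → (8.0841, -7.8755, 28.0000°)

(8.0841, -7.8755, 28.0000°)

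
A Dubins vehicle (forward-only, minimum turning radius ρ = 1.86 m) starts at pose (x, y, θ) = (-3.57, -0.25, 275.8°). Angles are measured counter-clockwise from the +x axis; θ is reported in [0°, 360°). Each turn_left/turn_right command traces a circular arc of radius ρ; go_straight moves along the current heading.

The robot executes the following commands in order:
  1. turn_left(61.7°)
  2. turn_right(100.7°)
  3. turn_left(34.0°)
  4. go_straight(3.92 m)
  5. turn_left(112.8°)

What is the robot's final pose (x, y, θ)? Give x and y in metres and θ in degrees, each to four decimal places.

set_pose: (x, y, θ) = (-3.5700, -0.2500, 275.8000°), ρ = 1.86
turn_left(61.7°): centre at ρ to the left, rotate +61.7° → (-2.4313, -1.7805, 337.5000°)
turn_right(100.7°): centre at ρ to the right, rotate −100.7° → (-1.5867, -4.5173, 236.8000°)
turn_left(34.0°): centre at ρ to the left, rotate +34.0° → (-1.8902, -5.5618, 270.8000°)
go_straight(3.92): x += 3.92·cos θ, y += 3.92·sin θ → (-1.8354, -9.4814, 270.8000°)
turn_left(112.8°): centre at ρ to the left, rotate +112.8° → (0.7690, -11.1599, 383.6000° ≡ 23.6000°)

(0.7690, -11.1599, 23.6000°)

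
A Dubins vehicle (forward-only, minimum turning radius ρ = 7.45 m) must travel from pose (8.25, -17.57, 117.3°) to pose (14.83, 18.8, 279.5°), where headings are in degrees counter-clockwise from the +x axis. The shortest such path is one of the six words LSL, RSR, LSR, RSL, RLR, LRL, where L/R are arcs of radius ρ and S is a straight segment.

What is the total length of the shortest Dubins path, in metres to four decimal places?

Let ψ = atan2(Δy, Δx) = atan2(36.37, 6.58) = 79.7451° be the start→goal bearing.
Normalize: d = |goal − start| / ρ = 36.960429/7.45 = 4.961131, α = (θ_start − ψ) mod 360° = 37.5549° = 0.655457 rad, β = (θ_goal − ψ) mod 360° = 199.7549° = 3.486381 rad.
Common terms: sin α = 0.609522, cos α = 0.792769, sin β = -0.337998, cos β = -0.941147, cos(α−β) = -0.952129, d² = 24.612825. Work in radians in the unit-radius frame; every candidate has L = ρ·(t + p + q).
LSL: p² = 2 + d² − 2cos(α−β) + 2d(sin α − sin β) = 37.918621; p = √p² = 6.157810; φ = atan2(cos β − cos α, d + sin α − sin β) = -0.285440 rad; t = (φ − α) mod 2π = 5.342288 rad, q = (β − φ) mod 2π = 3.771822 rad → L = 7.45·(5.342288 + 6.157810 + 3.771822) = 7.45·15.271919 = 113.775797 m
RSR: p² = 2 + d² − 2cos(α−β) + 2d(sin β − sin α) = 19.115546; p = √p² = 4.372133; φ = atan2(cos α − cos β, d − sin α + sin β) = 0.407792 rad; t = (α − φ) mod 2π = 0.247665 rad, q = (φ − β) mod 2π = 3.204596 rad → L = 7.45·(0.247665 + 4.372133 + 3.204596) = 7.45·7.824394 = 58.291737 m
LSR: p² = d² − 2 + 2cos(α−β) + 2d(sin α + sin β) = 23.402699; p = √p² = 4.837634; φ = atan2(−cos α − cos β, d + sin α + sin β) − atan2(−2, p) = 0.420375 rad; t = (φ − α) mod 2π = 6.048103 rad, q = (φ − β) mod 2π = 3.217179 rad → L = 7.45·(6.048103 + 4.837634 + 3.217179) = 7.45·14.102915 = 105.066715 m
RSL: p² = d² − 2 + 2cos(α−β) − 2d(sin α + sin β) = 18.014433; p = √p² = 4.244341; φ = atan2(cos α + cos β, d − sin α − sin β) − atan2(2, p) = -0.471985 rad; t = (α − φ) mod 2π = 1.127442 rad, q = (β − φ) mod 2π = 3.958366 rad → L = 7.45·(1.127442 + 4.244341 + 3.958366) = 7.45·9.330150 = 69.509619 m
RLR: c = (6 − d² + 2cos(α−β) + 2d(sin α − sin β))/8 = -1.389443, |c| > 1 → infeasible
LRL: c = (6 − d² + 2cos(α−β) − 2d(sin α − sin β))/8 = -3.739828, |c| > 1 → infeasible
Shortest: RSR with L = 58.291737 m ≈ 58.2917 m

58.2917 m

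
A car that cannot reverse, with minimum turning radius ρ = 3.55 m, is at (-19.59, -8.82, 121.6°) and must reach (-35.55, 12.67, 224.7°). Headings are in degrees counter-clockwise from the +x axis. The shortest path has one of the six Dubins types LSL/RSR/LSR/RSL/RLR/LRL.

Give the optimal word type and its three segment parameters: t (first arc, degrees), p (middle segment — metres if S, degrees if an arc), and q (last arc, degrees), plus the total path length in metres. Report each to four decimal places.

RSL: t = 5.0456°, p = 22.6722 m, q = 108.1456°, L = 29.6855 m

Let ψ = atan2(Δy, Δx) = atan2(21.49, -15.96) = 126.6002° be the start→goal bearing.
Normalize: d = |goal − start| / ρ = 26.768297/3.55 = 7.540365, α = (θ_start − ψ) mod 360° = 354.9998° = 6.195915 rad, β = (θ_goal − ψ) mod 360° = 98.0998° = 1.712164 rad.
Common terms: sin α = -0.087159, cos α = 0.996194, sin β = 0.990024, cos β = -0.140898, cos(α−β) = -0.226651, d² = 56.857108. Work in radians in the unit-radius frame; every candidate has L = ρ·(t + p + q).
LSL: p² = 2 + d² − 2cos(α−β) + 2d(sin α − sin β) = 43.065698; p = √p² = 6.562446; φ = atan2(cos β − cos α, d + sin α − sin β) = -0.174152 rad; t = (φ − α) mod 2π = 6.196304 rad, q = (β − φ) mod 2π = 1.886316 rad → L = 3.55·(6.196304 + 6.562446 + 1.886316) = 3.55·14.645066 = 51.989984 m
RSR: p² = 2 + d² − 2cos(α−β) + 2d(sin β − sin α) = 75.555123; p = √p² = 8.692245; φ = atan2(cos α − cos β, d − sin α + sin β) = 0.131193 rad; t = (α − φ) mod 2π = 6.064722 rad, q = (φ − β) mod 2π = 4.702214 rad → L = 3.55·(6.064722 + 8.692245 + 4.702214) = 3.55·19.459181 = 69.080093 m
LSR: p² = d² − 2 + 2cos(α−β) + 2d(sin α + sin β) = 68.019667; p = √p² = 8.247404; φ = atan2(−cos α − cos β, d + sin α + sin β) − atan2(−2, p) = 0.136953 rad; t = (φ − α) mod 2π = 0.224223 rad, q = (φ − β) mod 2π = 4.707974 rad → L = 3.55·(0.224223 + 8.247404 + 4.707974) = 3.55·13.179600 = 46.787580 m
RSL: p² = d² − 2 + 2cos(α−β) − 2d(sin α + sin β) = 40.787943; p = √p² = 6.386544; φ = atan2(cos α + cos β, d − sin α − sin β) − atan2(2, p) = -0.175333 rad; t = (α − φ) mod 2π = 0.088063 rad, q = (β − φ) mod 2π = 1.887497 rad → L = 3.55·(0.088063 + 6.386544 + 1.887497) = 3.55·8.362103 = 29.685467 m
RLR: c = (6 − d² + 2cos(α−β) + 2d(sin α − sin β))/8 = -8.444390, |c| > 1 → infeasible
LRL: c = (6 − d² + 2cos(α−β) − 2d(sin α − sin β))/8 = -4.383212, |c| > 1 → infeasible
Shortest: RSL with L = 29.685467 m ≈ 29.6855 m
Convert RSL to answer units (arcs ×180/π): t = 0.088063·180/π = 5.0456°, p = ρ·p = 3.55·6.386544 = 22.6722 m, q = 1.887497·180/π = 108.1456°, L = 29.6855 m.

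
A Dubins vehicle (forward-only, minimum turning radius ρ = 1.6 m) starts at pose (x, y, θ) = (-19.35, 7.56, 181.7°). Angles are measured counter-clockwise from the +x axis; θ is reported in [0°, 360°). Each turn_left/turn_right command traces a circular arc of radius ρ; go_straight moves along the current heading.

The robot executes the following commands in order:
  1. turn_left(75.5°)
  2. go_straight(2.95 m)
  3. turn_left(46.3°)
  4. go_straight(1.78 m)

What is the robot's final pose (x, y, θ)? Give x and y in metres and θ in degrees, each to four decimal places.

set_pose: (x, y, θ) = (-19.3500, 7.5600, 181.7000°), ρ = 1.6
turn_left(75.5°): centre at ρ to the left, rotate +75.5° → (-20.8628, 6.3152, 257.2000°)
go_straight(2.95): x += 2.95·cos θ, y += 2.95·sin θ → (-21.5163, 3.4385, 257.2000°)
turn_left(46.3°): centre at ρ to the left, rotate +46.3° → (-21.2903, 2.2009, 303.5000°)
go_straight(1.78): x += 1.78·cos θ, y += 1.78·sin θ → (-20.3079, 0.7166, 303.5000°)

(-20.3079, 0.7166, 303.5000°)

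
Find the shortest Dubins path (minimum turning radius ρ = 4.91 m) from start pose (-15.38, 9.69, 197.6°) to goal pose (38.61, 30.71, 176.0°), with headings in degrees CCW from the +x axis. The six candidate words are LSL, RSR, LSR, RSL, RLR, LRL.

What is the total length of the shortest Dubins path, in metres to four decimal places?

85.1572 m

Let ψ = atan2(Δy, Δx) = atan2(21.02, 53.99) = 21.2725° be the start→goal bearing.
Normalize: d = |goal − start| / ρ = 57.937557/4.91 = 11.799910, α = (θ_start − ψ) mod 360° = 176.3275° = 3.077495 rad, β = (θ_goal − ψ) mod 360° = 154.7275° = 2.700504 rad.
Common terms: sin α = 0.064054, cos α = -0.997946, sin β = 0.426924, cos β = -0.904287, cos(α−β) = 0.929776, d² = 139.237870. Work in radians in the unit-radius frame; every candidate has L = ρ·(t + p + q).
LSL: p² = 2 + d² − 2cos(α−β) + 2d(sin α − sin β) = 130.814639; p = √p² = 11.437423; φ = atan2(cos β − cos α, d + sin α − sin β) = 0.008189 rad; t = (φ − α) mod 2π = 3.213879 rad, q = (β − φ) mod 2π = 2.692315 rad → L = 4.91·(3.213879 + 11.437423 + 2.692315) = 4.91·17.343617 = 85.157159 m
RSR: p² = 2 + d² − 2cos(α−β) + 2d(sin β − sin α) = 147.941996; p = √p² = 12.163141; φ = atan2(cos α − cos β, d − sin α + sin β) = -0.007700 rad; t = (α − φ) mod 2π = 3.085195 rad, q = (φ − β) mod 2π = 3.574981 rad → L = 4.91·(3.085195 + 12.163141 + 3.574981) = 4.91·18.823317 = 92.422488 m
LSR: p² = d² − 2 + 2cos(α−β) + 2d(sin α + sin β) = 150.684415; p = √p² = 12.275358; φ = atan2(−cos α − cos β, d + sin α + sin β) − atan2(−2, p) = 0.315058 rad; t = (φ − α) mod 2π = 3.520749 rad, q = (φ − β) mod 2π = 3.897740 rad → L = 4.91·(3.520749 + 12.275358 + 3.897740) = 4.91·19.693847 = 96.696787 m
RSL: p² = d² − 2 + 2cos(α−β) − 2d(sin α + sin β) = 127.510431; p = √p² = 11.292052; φ = atan2(cos α + cos β, d − sin α − sin β) − atan2(2, p) = -0.341944 rad; t = (α − φ) mod 2π = 3.419439 rad, q = (β − φ) mod 2π = 3.042448 rad → L = 4.91·(3.419439 + 11.292052 + 3.042448) = 4.91·17.753939 = 87.171840 m
RLR: c = (6 − d² + 2cos(α−β) + 2d(sin α − sin β))/8 = -17.492749, |c| > 1 → infeasible
LRL: c = (6 − d² + 2cos(α−β) − 2d(sin α − sin β))/8 = -15.351830, |c| > 1 → infeasible
Shortest: LSL with L = 85.157159 m ≈ 85.1572 m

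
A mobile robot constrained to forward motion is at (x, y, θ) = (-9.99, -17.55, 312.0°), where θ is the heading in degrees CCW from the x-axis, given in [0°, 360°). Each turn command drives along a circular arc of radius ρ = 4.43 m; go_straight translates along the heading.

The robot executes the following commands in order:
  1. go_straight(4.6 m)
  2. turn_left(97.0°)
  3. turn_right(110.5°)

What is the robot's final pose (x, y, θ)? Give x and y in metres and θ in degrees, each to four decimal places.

set_pose: (x, y, θ) = (-9.9900, -17.5500, 312.0000°), ρ = 4.43
go_straight(4.6): x += 4.6·cos θ, y += 4.6·sin θ → (-6.9120, -20.9685, 312.0000°)
turn_left(97.0°): centre at ρ to the left, rotate +97.0° → (-0.2765, -20.9106, 409.0000° ≡ 49.0000°)
turn_right(110.5°): centre at ρ to the right, rotate −110.5° → (6.9600, -21.7031, -61.5000° ≡ 298.5000°)

(6.9600, -21.7031, 298.5000°)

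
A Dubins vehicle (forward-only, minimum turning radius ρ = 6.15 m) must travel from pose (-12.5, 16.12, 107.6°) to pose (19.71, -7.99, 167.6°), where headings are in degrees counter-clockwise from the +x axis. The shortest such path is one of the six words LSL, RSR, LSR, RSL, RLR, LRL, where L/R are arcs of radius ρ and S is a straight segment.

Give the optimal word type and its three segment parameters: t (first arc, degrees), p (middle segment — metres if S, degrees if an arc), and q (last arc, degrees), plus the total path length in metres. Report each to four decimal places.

RSR: t = 143.4107°, p = 34.1185 m, q = 156.5893°, L = 66.3198 m

Let ψ = atan2(Δy, Δx) = atan2(-24.11, 32.21) = -36.8158° be the start→goal bearing.
Normalize: d = |goal − start| / ρ = 40.234018/6.15 = 6.542117, α = (θ_start − ψ) mod 360° = 144.4158° = 2.520531 rad, β = (θ_goal − ψ) mod 360° = 204.4158° = 3.567728 rad.
Common terms: sin α = 0.581899, cos α = -0.813261, sin β = -0.413355, cos β = -0.910570, cos(α−β) = 0.500000, d² = 42.799291. Work in radians in the unit-radius frame; every candidate has L = ρ·(t + p + q).
LSL: p² = 2 + d² − 2cos(α−β) + 2d(sin α − sin β) = 56.821430; p = √p² = 7.537999; φ = atan2(cos β − cos α, d + sin α − sin β) = -0.012909 rad; t = (φ − α) mod 2π = 3.749745 rad, q = (β − φ) mod 2π = 3.580638 rad → L = 6.15·(3.749745 + 7.537999 + 3.580638) = 6.15·14.868382 = 91.440549 m
RSR: p² = 2 + d² − 2cos(α−β) + 2d(sin β − sin α) = 30.777153; p = √p² = 5.547716; φ = atan2(cos α − cos β, d − sin α + sin β) = 0.017541 rad; t = (α − φ) mod 2π = 2.502990 rad, q = (φ − β) mod 2π = 2.732998 rad → L = 6.15·(2.502990 + 5.547716 + 2.732998) = 6.15·10.783704 = 66.319778 m
LSR: p² = d² − 2 + 2cos(α−β) + 2d(sin α + sin β) = 44.004556; p = √p² = 6.633593; φ = atan2(−cos α − cos β, d + sin α + sin β) − atan2(−2, p) = 0.544271 rad; t = (φ − α) mod 2π = 4.306926 rad, q = (φ − β) mod 2π = 3.259728 rad → L = 6.15·(4.306926 + 6.633593 + 3.259728) = 6.15·14.200247 = 87.331519 m
RSL: p² = d² − 2 + 2cos(α−β) − 2d(sin α + sin β) = 39.594027; p = √p² = 6.292378; φ = atan2(cos α + cos β, d − sin α − sin β) − atan2(2, p) = -0.571892 rad; t = (α − φ) mod 2π = 3.092423 rad, q = (β − φ) mod 2π = 4.139621 rad → L = 6.15·(3.092423 + 6.292378 + 4.139621) = 6.15·13.524422 = 83.175198 m
RLR: c = (6 − d² + 2cos(α−β) + 2d(sin α − sin β))/8 = -2.847144, |c| > 1 → infeasible
LRL: c = (6 − d² + 2cos(α−β) − 2d(sin α − sin β))/8 = -6.102679, |c| > 1 → infeasible
Shortest: RSR with L = 66.319778 m ≈ 66.3198 m
Convert RSR to answer units (arcs ×180/π): t = 2.502990·180/π = 143.4107°, p = ρ·p = 6.15·5.547716 = 34.1185 m, q = 2.732998·180/π = 156.5893°, L = 66.3198 m.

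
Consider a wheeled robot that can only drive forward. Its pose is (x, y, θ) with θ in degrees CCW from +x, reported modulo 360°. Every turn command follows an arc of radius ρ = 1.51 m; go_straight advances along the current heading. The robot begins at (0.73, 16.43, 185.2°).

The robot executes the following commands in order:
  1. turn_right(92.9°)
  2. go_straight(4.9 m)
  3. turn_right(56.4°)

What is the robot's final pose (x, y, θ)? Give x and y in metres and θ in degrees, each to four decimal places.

set_pose: (x, y, θ) = (0.7300, 16.4300, 185.2000°), ρ = 1.51
turn_right(92.9°): centre at ρ to the right, rotate −92.9° → (-0.9156, 17.8732, 92.3000°)
go_straight(4.9): x += 4.9·cos θ, y += 4.9·sin θ → (-1.1123, 22.7692, 92.3000°)
turn_right(56.4°): centre at ρ to the right, rotate −56.4° → (-0.4889, 24.0530, 35.9000°)

(-0.4889, 24.0530, 35.9000°)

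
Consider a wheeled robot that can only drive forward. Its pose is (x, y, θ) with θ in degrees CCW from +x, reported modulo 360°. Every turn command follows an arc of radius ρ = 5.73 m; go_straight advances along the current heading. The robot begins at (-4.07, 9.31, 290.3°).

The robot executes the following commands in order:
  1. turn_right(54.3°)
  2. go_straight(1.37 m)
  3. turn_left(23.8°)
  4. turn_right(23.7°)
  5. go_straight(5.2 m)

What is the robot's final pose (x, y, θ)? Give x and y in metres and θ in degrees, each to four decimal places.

set_pose: (x, y, θ) = (-4.0700, 9.3100, 290.3000°), ρ = 5.73
turn_right(54.3°): centre at ρ to the right, rotate −54.3° → (-4.6937, 4.1179, 236.0000°)
go_straight(1.37): x += 1.37·cos θ, y += 1.37·sin θ → (-5.4598, 2.9821, 236.0000°)
turn_left(23.8°): centre at ρ to the left, rotate +23.8° → (-6.3489, 0.7926, 259.8000°)
turn_right(23.7°): centre at ρ to the right, rotate −23.7° → (-7.2323, -1.3886, 236.1000°)
go_straight(5.2): x += 5.2·cos θ, y += 5.2·sin θ → (-10.1326, -5.7046, 236.1000°)

(-10.1326, -5.7046, 236.1000°)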